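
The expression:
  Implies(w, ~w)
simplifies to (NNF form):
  ~w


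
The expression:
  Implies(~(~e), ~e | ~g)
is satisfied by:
  {g: False, e: False}
  {e: True, g: False}
  {g: True, e: False}


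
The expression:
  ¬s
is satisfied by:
  {s: False}


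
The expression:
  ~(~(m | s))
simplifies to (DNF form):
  m | s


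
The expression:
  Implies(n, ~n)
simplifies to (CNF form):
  ~n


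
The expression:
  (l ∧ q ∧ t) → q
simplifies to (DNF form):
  True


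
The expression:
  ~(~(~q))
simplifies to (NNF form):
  ~q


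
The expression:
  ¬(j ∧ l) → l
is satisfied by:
  {l: True}


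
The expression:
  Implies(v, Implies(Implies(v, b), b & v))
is always true.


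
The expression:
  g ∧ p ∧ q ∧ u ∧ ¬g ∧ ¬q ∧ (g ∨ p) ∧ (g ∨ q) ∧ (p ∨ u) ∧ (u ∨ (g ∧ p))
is never true.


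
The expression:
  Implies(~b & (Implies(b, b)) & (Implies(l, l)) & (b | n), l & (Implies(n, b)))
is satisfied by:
  {b: True, n: False}
  {n: False, b: False}
  {n: True, b: True}


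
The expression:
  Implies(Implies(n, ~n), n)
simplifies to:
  n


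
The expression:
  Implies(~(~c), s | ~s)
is always true.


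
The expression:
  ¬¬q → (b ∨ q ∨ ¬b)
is always true.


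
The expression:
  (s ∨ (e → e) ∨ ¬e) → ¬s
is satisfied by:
  {s: False}


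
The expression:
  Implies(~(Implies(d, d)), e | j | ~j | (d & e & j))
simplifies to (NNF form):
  True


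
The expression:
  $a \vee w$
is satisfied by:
  {a: True, w: True}
  {a: True, w: False}
  {w: True, a: False}


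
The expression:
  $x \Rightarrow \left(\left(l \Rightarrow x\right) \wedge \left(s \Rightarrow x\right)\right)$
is always true.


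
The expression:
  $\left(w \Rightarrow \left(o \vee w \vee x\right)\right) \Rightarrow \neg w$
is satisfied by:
  {w: False}


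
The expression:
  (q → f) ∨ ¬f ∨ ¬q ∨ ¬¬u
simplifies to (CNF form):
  True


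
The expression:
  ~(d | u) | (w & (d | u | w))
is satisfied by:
  {w: True, d: False, u: False}
  {w: True, u: True, d: False}
  {w: True, d: True, u: False}
  {w: True, u: True, d: True}
  {u: False, d: False, w: False}


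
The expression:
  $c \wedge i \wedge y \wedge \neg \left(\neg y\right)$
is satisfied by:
  {c: True, i: True, y: True}


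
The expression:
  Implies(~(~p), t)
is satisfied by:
  {t: True, p: False}
  {p: False, t: False}
  {p: True, t: True}


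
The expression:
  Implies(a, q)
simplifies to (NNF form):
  q | ~a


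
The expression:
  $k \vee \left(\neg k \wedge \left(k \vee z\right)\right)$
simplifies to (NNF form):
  $k \vee z$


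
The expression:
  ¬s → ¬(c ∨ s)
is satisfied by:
  {s: True, c: False}
  {c: False, s: False}
  {c: True, s: True}


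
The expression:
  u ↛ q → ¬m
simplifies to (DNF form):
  q ∨ ¬m ∨ ¬u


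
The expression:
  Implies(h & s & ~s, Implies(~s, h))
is always true.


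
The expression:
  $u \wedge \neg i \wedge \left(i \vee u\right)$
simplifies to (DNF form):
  $u \wedge \neg i$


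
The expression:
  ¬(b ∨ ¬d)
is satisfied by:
  {d: True, b: False}


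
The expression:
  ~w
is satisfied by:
  {w: False}


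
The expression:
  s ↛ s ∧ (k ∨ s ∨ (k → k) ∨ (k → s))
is never true.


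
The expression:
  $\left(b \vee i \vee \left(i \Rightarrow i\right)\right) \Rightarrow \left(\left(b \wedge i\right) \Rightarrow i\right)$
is always true.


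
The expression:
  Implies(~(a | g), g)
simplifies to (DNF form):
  a | g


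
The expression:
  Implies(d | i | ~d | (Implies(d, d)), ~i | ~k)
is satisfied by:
  {k: False, i: False}
  {i: True, k: False}
  {k: True, i: False}


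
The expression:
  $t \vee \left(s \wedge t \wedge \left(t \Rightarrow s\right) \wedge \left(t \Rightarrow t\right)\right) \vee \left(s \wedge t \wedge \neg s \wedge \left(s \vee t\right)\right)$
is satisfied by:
  {t: True}


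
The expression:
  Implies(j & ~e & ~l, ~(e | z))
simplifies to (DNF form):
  e | l | ~j | ~z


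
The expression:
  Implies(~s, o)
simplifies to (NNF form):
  o | s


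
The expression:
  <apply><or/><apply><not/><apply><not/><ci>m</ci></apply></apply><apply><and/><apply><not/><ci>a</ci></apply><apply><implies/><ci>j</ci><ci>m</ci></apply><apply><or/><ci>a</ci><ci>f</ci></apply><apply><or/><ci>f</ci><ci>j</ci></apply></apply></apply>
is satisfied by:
  {m: True, f: True, j: False, a: False}
  {m: True, j: False, a: False, f: False}
  {m: True, f: True, a: True, j: False}
  {m: True, a: True, j: False, f: False}
  {m: True, f: True, j: True, a: False}
  {m: True, j: True, a: False, f: False}
  {m: True, f: True, a: True, j: True}
  {m: True, a: True, j: True, f: False}
  {f: True, j: False, a: False, m: False}


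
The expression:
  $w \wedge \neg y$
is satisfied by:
  {w: True, y: False}


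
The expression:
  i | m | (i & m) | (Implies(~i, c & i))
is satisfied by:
  {i: True, m: True}
  {i: True, m: False}
  {m: True, i: False}


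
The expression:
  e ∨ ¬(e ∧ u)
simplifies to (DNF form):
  True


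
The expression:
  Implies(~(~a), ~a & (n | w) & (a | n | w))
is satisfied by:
  {a: False}


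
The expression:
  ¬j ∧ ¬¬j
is never true.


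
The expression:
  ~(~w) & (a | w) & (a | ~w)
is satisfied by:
  {a: True, w: True}


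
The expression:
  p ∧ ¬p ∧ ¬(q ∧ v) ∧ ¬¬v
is never true.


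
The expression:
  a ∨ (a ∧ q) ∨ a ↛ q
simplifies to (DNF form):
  a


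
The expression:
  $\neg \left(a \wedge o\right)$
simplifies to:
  $\neg a \vee \neg o$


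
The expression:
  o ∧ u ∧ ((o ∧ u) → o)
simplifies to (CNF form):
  o ∧ u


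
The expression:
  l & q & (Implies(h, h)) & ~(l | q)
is never true.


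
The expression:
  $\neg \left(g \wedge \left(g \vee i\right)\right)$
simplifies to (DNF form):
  $\neg g$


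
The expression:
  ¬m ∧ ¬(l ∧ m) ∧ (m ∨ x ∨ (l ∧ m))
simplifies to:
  x ∧ ¬m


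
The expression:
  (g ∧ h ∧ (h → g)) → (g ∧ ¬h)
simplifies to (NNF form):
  ¬g ∨ ¬h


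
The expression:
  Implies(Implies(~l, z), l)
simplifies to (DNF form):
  l | ~z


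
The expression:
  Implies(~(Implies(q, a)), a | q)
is always true.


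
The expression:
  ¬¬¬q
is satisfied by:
  {q: False}


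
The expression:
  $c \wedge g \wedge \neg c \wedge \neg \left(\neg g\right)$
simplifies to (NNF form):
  $\text{False}$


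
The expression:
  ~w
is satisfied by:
  {w: False}


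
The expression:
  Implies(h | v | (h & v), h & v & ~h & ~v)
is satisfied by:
  {v: False, h: False}


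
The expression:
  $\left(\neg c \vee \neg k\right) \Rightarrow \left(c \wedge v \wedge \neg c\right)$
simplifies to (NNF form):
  $c \wedge k$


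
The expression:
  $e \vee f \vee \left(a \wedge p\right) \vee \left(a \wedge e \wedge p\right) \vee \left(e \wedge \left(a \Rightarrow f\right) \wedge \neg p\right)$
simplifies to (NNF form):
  $e \vee f \vee \left(a \wedge p\right)$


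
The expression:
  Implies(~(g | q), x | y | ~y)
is always true.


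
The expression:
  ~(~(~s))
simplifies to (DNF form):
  ~s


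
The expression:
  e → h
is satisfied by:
  {h: True, e: False}
  {e: False, h: False}
  {e: True, h: True}


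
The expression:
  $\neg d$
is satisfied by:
  {d: False}


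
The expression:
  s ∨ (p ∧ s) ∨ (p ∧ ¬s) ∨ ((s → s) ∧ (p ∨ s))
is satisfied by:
  {p: True, s: True}
  {p: True, s: False}
  {s: True, p: False}


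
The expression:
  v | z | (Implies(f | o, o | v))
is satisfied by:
  {o: True, v: True, z: True, f: False}
  {o: True, v: True, z: False, f: False}
  {o: True, z: True, v: False, f: False}
  {o: True, z: False, v: False, f: False}
  {v: True, z: True, o: False, f: False}
  {v: True, z: False, o: False, f: False}
  {z: True, o: False, v: False, f: False}
  {z: False, o: False, v: False, f: False}
  {f: True, o: True, v: True, z: True}
  {f: True, o: True, v: True, z: False}
  {f: True, o: True, z: True, v: False}
  {f: True, o: True, z: False, v: False}
  {f: True, v: True, z: True, o: False}
  {f: True, v: True, z: False, o: False}
  {f: True, z: True, v: False, o: False}


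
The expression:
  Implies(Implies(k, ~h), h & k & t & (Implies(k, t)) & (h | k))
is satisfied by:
  {h: True, k: True}


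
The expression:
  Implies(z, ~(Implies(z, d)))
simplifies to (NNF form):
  ~d | ~z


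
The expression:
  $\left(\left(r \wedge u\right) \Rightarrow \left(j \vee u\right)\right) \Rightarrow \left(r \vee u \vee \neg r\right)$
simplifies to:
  $\text{True}$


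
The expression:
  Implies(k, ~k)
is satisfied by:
  {k: False}


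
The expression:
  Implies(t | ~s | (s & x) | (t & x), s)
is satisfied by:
  {s: True}


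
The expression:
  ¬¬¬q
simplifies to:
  ¬q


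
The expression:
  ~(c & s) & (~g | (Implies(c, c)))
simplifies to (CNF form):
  ~c | ~s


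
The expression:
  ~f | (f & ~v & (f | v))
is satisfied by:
  {v: False, f: False}
  {f: True, v: False}
  {v: True, f: False}


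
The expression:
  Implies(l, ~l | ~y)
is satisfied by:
  {l: False, y: False}
  {y: True, l: False}
  {l: True, y: False}


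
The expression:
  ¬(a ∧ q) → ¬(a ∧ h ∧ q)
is always true.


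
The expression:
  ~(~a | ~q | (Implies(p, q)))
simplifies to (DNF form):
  False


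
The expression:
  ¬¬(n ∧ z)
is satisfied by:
  {z: True, n: True}


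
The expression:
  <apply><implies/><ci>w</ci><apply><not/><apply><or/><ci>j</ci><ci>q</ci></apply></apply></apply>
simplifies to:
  <apply><or/><apply><not/><ci>w</ci></apply><apply><and/><apply><not/><ci>j</ci></apply><apply><not/><ci>q</ci></apply></apply></apply>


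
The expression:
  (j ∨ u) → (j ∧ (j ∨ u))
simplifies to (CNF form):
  j ∨ ¬u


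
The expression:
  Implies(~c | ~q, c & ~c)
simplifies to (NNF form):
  c & q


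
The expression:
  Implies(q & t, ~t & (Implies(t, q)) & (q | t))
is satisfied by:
  {t: False, q: False}
  {q: True, t: False}
  {t: True, q: False}


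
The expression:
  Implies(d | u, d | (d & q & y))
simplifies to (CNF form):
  d | ~u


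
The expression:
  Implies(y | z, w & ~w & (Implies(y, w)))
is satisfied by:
  {y: False, z: False}


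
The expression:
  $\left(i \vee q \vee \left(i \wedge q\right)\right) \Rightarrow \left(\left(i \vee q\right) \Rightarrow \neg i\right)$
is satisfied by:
  {i: False}


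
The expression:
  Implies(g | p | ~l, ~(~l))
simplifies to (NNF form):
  l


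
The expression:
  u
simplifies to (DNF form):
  u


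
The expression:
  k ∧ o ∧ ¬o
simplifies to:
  False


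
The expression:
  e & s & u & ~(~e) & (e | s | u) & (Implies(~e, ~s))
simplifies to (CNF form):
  e & s & u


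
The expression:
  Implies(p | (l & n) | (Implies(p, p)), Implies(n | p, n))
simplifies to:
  n | ~p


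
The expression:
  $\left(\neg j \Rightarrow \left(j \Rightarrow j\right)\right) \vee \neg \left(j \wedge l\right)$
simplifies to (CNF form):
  $\text{True}$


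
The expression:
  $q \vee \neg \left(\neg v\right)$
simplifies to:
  $q \vee v$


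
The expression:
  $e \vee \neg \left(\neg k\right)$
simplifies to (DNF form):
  $e \vee k$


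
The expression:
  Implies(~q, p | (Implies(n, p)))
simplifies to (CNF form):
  p | q | ~n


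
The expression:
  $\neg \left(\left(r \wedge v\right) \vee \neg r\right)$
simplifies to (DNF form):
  $r \wedge \neg v$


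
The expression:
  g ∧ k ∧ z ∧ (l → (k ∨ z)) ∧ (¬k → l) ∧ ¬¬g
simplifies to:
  g ∧ k ∧ z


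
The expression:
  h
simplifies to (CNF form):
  h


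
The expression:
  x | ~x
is always true.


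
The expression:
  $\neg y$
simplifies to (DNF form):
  $\neg y$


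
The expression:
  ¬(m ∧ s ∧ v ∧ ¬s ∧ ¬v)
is always true.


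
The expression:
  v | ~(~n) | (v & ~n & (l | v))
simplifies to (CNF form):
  n | v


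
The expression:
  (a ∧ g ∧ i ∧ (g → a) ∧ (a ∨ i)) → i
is always true.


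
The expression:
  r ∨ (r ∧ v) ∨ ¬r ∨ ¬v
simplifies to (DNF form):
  True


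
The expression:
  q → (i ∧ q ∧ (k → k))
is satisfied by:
  {i: True, q: False}
  {q: False, i: False}
  {q: True, i: True}


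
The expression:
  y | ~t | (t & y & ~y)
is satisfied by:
  {y: True, t: False}
  {t: False, y: False}
  {t: True, y: True}


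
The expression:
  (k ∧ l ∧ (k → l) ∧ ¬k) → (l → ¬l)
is always true.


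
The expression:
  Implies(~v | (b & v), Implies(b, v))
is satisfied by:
  {v: True, b: False}
  {b: False, v: False}
  {b: True, v: True}


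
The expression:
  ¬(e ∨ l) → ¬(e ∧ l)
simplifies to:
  True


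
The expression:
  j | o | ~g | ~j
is always true.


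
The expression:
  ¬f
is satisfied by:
  {f: False}


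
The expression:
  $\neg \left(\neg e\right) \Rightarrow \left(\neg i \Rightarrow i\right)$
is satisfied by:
  {i: True, e: False}
  {e: False, i: False}
  {e: True, i: True}


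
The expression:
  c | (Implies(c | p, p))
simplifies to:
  True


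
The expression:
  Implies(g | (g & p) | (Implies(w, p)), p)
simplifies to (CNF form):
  (p | w) & (p | ~g)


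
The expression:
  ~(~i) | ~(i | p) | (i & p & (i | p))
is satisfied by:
  {i: True, p: False}
  {p: False, i: False}
  {p: True, i: True}


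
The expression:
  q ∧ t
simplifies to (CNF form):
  q ∧ t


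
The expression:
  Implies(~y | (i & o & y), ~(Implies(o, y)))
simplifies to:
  (o & ~y) | (y & ~i) | (y & ~o)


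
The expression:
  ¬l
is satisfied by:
  {l: False}


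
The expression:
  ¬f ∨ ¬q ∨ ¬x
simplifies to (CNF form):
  ¬f ∨ ¬q ∨ ¬x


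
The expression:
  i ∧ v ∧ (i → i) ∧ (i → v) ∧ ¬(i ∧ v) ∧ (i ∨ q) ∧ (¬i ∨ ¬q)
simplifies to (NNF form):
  False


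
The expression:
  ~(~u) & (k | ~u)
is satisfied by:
  {u: True, k: True}


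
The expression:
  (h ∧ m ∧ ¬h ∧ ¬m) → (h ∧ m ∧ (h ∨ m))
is always true.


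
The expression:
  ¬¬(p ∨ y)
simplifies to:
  p ∨ y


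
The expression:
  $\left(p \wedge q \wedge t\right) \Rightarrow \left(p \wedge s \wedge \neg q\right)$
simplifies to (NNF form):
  $\neg p \vee \neg q \vee \neg t$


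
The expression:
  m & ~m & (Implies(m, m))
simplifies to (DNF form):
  False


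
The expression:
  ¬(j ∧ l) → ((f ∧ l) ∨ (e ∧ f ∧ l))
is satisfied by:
  {j: True, f: True, l: True}
  {j: True, l: True, f: False}
  {f: True, l: True, j: False}


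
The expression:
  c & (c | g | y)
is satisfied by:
  {c: True}


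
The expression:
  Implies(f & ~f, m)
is always true.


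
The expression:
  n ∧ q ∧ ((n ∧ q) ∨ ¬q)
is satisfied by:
  {q: True, n: True}


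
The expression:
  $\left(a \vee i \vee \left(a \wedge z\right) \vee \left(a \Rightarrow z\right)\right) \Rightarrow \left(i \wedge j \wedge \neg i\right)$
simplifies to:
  $\text{False}$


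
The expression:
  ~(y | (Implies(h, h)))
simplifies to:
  False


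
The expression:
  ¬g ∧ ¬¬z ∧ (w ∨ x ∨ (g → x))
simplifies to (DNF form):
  z ∧ ¬g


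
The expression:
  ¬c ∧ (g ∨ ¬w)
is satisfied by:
  {g: True, w: False, c: False}
  {w: False, c: False, g: False}
  {g: True, w: True, c: False}


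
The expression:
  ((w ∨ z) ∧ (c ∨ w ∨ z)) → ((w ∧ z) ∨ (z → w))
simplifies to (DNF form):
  w ∨ ¬z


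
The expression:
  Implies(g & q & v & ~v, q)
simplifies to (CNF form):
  True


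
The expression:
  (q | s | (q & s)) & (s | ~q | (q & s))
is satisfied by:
  {s: True}


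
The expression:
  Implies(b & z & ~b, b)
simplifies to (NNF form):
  True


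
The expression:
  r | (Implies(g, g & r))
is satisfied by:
  {r: True, g: False}
  {g: False, r: False}
  {g: True, r: True}


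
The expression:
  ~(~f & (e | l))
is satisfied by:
  {f: True, e: False, l: False}
  {l: True, f: True, e: False}
  {f: True, e: True, l: False}
  {l: True, f: True, e: True}
  {l: False, e: False, f: False}


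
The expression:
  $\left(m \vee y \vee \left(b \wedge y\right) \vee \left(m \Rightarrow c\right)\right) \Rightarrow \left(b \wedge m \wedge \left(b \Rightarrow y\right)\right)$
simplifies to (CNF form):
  $b \wedge m \wedge y$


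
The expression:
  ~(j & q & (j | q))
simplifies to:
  ~j | ~q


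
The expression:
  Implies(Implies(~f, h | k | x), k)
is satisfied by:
  {k: True, f: False, x: False, h: False}
  {k: True, h: True, f: False, x: False}
  {k: True, x: True, f: False, h: False}
  {k: True, h: True, x: True, f: False}
  {k: True, f: True, x: False, h: False}
  {k: True, h: True, f: True, x: False}
  {k: True, x: True, f: True, h: False}
  {k: True, h: True, x: True, f: True}
  {h: False, f: False, x: False, k: False}


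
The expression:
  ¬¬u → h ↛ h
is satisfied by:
  {u: False}


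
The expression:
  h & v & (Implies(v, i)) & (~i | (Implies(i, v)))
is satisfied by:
  {h: True, i: True, v: True}


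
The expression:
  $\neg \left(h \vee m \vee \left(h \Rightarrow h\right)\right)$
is never true.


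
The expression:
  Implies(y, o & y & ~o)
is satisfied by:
  {y: False}


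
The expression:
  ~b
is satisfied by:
  {b: False}


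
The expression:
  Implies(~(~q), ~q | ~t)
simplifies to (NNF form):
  ~q | ~t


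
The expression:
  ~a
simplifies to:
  ~a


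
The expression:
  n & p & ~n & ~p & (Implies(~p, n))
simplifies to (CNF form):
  False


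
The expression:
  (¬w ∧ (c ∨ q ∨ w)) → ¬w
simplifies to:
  True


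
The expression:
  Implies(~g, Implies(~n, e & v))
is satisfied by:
  {n: True, v: True, g: True, e: True}
  {n: True, v: True, g: True, e: False}
  {n: True, g: True, e: True, v: False}
  {n: True, g: True, e: False, v: False}
  {n: True, v: True, e: True, g: False}
  {n: True, v: True, e: False, g: False}
  {n: True, e: True, g: False, v: False}
  {n: True, e: False, g: False, v: False}
  {v: True, g: True, e: True, n: False}
  {v: True, g: True, e: False, n: False}
  {g: True, e: True, n: False, v: False}
  {g: True, n: False, e: False, v: False}
  {v: True, e: True, n: False, g: False}


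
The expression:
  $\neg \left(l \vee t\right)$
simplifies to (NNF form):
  $\neg l \wedge \neg t$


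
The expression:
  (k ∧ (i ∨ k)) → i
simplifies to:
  i ∨ ¬k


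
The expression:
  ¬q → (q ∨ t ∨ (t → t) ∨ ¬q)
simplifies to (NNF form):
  True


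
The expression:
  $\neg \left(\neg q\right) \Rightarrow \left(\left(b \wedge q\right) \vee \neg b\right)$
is always true.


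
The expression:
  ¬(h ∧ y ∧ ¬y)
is always true.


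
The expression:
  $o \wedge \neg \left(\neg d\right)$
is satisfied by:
  {d: True, o: True}


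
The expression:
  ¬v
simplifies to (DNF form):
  ¬v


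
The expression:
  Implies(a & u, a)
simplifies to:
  True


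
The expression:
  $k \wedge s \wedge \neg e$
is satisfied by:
  {s: True, k: True, e: False}


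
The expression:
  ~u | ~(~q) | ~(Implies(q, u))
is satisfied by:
  {q: True, u: False}
  {u: False, q: False}
  {u: True, q: True}


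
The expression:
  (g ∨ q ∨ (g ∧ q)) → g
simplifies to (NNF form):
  g ∨ ¬q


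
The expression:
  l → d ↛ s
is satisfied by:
  {d: True, l: False, s: False}
  {d: False, l: False, s: False}
  {s: True, d: True, l: False}
  {s: True, d: False, l: False}
  {l: True, d: True, s: False}


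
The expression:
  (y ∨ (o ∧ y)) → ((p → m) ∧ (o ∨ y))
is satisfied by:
  {m: True, p: False, y: False}
  {p: False, y: False, m: False}
  {y: True, m: True, p: False}
  {y: True, p: False, m: False}
  {m: True, p: True, y: False}
  {p: True, m: False, y: False}
  {y: True, p: True, m: True}


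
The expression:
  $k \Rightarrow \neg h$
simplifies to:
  $\neg h \vee \neg k$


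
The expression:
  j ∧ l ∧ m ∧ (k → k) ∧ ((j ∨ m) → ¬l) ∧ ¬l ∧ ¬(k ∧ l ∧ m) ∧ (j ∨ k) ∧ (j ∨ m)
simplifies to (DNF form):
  False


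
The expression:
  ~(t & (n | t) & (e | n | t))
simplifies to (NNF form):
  ~t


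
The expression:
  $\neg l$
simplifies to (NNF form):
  $\neg l$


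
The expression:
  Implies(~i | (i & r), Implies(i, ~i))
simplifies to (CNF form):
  ~i | ~r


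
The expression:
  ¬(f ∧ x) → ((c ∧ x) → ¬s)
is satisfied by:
  {f: True, s: False, c: False, x: False}
  {f: False, s: False, c: False, x: False}
  {f: True, x: True, s: False, c: False}
  {x: True, f: False, s: False, c: False}
  {f: True, c: True, x: False, s: False}
  {c: True, x: False, s: False, f: False}
  {f: True, x: True, c: True, s: False}
  {x: True, c: True, f: False, s: False}
  {f: True, s: True, x: False, c: False}
  {s: True, x: False, c: False, f: False}
  {f: True, x: True, s: True, c: False}
  {x: True, s: True, f: False, c: False}
  {f: True, c: True, s: True, x: False}
  {c: True, s: True, x: False, f: False}
  {f: True, x: True, c: True, s: True}


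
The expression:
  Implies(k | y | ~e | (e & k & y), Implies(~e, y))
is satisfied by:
  {y: True, e: True}
  {y: True, e: False}
  {e: True, y: False}


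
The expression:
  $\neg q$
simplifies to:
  $\neg q$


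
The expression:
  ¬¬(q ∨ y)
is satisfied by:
  {y: True, q: True}
  {y: True, q: False}
  {q: True, y: False}


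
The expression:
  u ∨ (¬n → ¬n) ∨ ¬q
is always true.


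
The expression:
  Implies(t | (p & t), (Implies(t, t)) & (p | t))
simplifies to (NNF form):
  True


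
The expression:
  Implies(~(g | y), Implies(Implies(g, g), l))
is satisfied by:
  {y: True, l: True, g: True}
  {y: True, l: True, g: False}
  {y: True, g: True, l: False}
  {y: True, g: False, l: False}
  {l: True, g: True, y: False}
  {l: True, g: False, y: False}
  {g: True, l: False, y: False}


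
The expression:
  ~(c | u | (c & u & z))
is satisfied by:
  {u: False, c: False}


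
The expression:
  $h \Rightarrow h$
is always true.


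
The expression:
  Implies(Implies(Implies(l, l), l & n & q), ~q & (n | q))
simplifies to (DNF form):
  ~l | ~n | ~q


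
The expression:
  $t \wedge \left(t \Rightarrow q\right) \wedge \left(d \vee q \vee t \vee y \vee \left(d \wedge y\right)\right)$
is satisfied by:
  {t: True, q: True}


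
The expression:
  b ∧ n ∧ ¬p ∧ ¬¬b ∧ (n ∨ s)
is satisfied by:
  {b: True, n: True, p: False}


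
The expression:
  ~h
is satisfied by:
  {h: False}


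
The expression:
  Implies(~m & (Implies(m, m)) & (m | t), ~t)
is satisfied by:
  {m: True, t: False}
  {t: False, m: False}
  {t: True, m: True}


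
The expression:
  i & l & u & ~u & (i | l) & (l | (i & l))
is never true.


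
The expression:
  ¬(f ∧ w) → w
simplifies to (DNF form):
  w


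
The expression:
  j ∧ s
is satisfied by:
  {j: True, s: True}


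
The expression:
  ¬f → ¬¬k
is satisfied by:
  {k: True, f: True}
  {k: True, f: False}
  {f: True, k: False}


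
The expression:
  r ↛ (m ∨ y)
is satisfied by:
  {r: True, y: False, m: False}


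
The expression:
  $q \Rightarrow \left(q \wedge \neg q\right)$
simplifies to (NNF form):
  $\neg q$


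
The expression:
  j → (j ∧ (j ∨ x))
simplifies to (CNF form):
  True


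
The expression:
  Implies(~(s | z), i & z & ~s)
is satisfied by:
  {z: True, s: True}
  {z: True, s: False}
  {s: True, z: False}


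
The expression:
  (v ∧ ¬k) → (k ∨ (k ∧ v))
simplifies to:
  k ∨ ¬v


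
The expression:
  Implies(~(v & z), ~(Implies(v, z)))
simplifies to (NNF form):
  v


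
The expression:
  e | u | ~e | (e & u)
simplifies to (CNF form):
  True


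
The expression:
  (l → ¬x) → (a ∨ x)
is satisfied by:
  {a: True, x: True}
  {a: True, x: False}
  {x: True, a: False}


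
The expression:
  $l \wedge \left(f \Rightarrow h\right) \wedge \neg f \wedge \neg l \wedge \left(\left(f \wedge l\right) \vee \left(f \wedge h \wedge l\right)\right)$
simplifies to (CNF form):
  $\text{False}$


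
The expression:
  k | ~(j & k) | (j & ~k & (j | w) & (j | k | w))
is always true.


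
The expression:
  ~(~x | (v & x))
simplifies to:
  x & ~v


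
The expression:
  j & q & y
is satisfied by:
  {j: True, y: True, q: True}


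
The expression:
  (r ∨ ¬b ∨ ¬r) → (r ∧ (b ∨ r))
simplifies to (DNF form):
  r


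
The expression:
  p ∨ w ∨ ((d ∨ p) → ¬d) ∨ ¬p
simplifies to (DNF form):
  True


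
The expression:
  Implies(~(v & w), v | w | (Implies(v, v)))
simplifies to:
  True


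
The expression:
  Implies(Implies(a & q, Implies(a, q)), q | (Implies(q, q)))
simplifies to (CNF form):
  True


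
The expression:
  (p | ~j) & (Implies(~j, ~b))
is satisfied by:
  {p: True, j: False, b: False}
  {p: False, j: False, b: False}
  {j: True, p: True, b: False}
  {b: True, j: True, p: True}


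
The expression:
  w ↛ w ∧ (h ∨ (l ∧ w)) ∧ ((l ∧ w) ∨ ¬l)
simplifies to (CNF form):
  False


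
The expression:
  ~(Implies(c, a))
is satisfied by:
  {c: True, a: False}


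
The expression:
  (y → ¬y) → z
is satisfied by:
  {y: True, z: True}
  {y: True, z: False}
  {z: True, y: False}


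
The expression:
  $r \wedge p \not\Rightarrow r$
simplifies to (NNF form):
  $\text{False}$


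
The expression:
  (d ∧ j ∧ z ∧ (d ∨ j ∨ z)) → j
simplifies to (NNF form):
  True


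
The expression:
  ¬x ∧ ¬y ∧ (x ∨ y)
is never true.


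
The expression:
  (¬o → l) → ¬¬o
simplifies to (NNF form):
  o ∨ ¬l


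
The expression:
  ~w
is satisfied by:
  {w: False}


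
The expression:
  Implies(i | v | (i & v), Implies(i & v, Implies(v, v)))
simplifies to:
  True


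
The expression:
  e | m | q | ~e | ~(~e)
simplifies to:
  True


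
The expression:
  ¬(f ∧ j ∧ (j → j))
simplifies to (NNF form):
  ¬f ∨ ¬j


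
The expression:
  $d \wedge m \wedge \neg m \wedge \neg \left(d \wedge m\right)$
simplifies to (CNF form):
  $\text{False}$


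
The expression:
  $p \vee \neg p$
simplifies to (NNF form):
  $\text{True}$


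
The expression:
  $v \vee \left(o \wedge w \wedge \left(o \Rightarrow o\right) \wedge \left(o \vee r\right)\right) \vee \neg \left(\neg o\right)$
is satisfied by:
  {o: True, v: True}
  {o: True, v: False}
  {v: True, o: False}


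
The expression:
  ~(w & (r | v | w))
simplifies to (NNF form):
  ~w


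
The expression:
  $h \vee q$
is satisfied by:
  {q: True, h: True}
  {q: True, h: False}
  {h: True, q: False}


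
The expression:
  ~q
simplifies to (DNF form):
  ~q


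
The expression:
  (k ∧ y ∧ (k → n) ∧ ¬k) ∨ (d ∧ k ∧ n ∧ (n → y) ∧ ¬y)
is never true.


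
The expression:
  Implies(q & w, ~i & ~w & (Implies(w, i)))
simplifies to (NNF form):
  ~q | ~w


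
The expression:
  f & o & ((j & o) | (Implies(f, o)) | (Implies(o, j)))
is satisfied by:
  {f: True, o: True}


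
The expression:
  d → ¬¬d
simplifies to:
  True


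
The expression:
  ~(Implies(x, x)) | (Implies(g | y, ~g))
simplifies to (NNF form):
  ~g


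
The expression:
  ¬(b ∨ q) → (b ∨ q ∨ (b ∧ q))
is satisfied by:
  {b: True, q: True}
  {b: True, q: False}
  {q: True, b: False}


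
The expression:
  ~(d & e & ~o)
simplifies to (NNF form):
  o | ~d | ~e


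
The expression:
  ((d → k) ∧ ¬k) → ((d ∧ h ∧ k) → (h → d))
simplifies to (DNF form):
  True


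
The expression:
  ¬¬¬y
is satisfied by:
  {y: False}


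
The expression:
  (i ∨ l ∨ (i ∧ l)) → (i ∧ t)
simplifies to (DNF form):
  (i ∧ t) ∨ (¬i ∧ ¬l)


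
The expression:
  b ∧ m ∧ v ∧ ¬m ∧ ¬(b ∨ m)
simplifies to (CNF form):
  False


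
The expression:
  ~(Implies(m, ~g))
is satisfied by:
  {m: True, g: True}


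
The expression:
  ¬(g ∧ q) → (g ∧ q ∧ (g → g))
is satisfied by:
  {g: True, q: True}


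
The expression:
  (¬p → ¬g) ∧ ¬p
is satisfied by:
  {g: False, p: False}


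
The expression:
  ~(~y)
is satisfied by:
  {y: True}


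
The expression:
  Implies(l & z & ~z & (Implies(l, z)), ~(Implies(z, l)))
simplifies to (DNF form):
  True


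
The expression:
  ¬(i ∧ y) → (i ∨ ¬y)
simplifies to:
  i ∨ ¬y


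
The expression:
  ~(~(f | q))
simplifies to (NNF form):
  f | q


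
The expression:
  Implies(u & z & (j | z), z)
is always true.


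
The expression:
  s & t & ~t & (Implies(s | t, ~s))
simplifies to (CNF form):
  False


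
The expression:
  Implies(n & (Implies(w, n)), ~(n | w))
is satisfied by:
  {n: False}


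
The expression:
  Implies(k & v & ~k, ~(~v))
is always true.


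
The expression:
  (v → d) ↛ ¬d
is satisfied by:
  {d: True}


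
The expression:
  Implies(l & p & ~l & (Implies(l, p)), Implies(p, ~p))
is always true.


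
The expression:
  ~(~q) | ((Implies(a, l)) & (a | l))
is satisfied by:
  {q: True, l: True}
  {q: True, l: False}
  {l: True, q: False}


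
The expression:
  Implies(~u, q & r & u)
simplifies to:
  u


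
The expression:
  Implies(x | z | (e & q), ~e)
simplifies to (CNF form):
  (~e | ~q) & (~e | ~x) & (~e | ~z)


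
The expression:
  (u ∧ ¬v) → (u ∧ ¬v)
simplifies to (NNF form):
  True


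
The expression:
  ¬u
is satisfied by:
  {u: False}


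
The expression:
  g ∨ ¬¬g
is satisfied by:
  {g: True}


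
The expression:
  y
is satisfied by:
  {y: True}


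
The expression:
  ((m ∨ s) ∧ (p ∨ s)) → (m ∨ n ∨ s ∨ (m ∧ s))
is always true.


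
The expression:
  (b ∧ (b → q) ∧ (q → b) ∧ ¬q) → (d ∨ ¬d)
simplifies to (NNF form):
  True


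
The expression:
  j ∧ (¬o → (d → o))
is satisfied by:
  {j: True, o: True, d: False}
  {j: True, o: False, d: False}
  {j: True, d: True, o: True}


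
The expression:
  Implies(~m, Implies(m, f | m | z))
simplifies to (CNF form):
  True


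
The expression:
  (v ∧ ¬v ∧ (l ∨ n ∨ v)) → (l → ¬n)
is always true.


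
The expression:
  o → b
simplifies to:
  b ∨ ¬o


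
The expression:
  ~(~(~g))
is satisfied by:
  {g: False}


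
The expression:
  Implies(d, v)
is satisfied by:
  {v: True, d: False}
  {d: False, v: False}
  {d: True, v: True}


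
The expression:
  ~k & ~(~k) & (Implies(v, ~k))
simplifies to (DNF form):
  False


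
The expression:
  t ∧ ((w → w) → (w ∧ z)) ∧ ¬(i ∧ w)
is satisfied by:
  {t: True, z: True, w: True, i: False}


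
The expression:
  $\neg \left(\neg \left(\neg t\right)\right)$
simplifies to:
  $\neg t$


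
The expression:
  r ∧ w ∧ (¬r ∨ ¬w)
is never true.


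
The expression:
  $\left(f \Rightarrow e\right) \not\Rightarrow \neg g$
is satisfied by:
  {e: True, g: True, f: False}
  {g: True, f: False, e: False}
  {f: True, e: True, g: True}


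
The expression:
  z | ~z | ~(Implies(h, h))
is always true.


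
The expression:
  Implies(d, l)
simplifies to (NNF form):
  l | ~d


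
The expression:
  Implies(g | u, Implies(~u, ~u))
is always true.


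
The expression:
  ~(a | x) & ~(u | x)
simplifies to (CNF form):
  ~a & ~u & ~x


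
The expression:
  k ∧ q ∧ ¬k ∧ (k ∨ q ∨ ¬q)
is never true.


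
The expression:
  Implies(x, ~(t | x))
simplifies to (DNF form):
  ~x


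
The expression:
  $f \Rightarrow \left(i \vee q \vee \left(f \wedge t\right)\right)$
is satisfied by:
  {t: True, i: True, q: True, f: False}
  {t: True, i: True, q: False, f: False}
  {t: True, q: True, i: False, f: False}
  {t: True, q: False, i: False, f: False}
  {i: True, q: True, t: False, f: False}
  {i: True, q: False, t: False, f: False}
  {q: True, t: False, i: False, f: False}
  {q: False, t: False, i: False, f: False}
  {f: True, t: True, i: True, q: True}
  {f: True, t: True, i: True, q: False}
  {f: True, t: True, q: True, i: False}
  {f: True, t: True, q: False, i: False}
  {f: True, i: True, q: True, t: False}
  {f: True, i: True, q: False, t: False}
  {f: True, q: True, i: False, t: False}


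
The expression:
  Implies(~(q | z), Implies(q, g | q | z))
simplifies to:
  True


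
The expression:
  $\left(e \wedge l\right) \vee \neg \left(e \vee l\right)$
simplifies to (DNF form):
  $\left(e \wedge l\right) \vee \left(\neg e \wedge \neg l\right)$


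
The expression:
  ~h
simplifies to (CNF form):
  ~h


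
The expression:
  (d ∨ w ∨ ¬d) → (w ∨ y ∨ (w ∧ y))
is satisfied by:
  {y: True, w: True}
  {y: True, w: False}
  {w: True, y: False}


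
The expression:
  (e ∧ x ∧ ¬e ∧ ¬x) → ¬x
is always true.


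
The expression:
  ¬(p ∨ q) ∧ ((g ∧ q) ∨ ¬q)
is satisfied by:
  {q: False, p: False}


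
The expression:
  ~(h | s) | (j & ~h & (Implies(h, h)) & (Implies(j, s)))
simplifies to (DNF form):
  (j & ~h) | (~h & ~s)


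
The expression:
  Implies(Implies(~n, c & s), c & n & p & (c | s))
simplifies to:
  (c & n & p) | (~c & ~n) | (~n & ~s)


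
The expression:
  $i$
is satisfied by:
  {i: True}


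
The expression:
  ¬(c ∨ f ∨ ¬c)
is never true.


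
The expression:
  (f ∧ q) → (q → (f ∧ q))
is always true.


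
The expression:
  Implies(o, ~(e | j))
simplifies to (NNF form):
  ~o | (~e & ~j)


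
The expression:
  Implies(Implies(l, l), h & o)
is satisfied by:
  {h: True, o: True}


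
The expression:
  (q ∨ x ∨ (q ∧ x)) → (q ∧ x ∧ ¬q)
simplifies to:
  ¬q ∧ ¬x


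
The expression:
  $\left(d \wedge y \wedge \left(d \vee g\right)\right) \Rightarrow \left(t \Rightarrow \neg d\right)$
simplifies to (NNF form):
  $\neg d \vee \neg t \vee \neg y$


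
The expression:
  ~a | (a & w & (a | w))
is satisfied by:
  {w: True, a: False}
  {a: False, w: False}
  {a: True, w: True}


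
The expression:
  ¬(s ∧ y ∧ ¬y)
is always true.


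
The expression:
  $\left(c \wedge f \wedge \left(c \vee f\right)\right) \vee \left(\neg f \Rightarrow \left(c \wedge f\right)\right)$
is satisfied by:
  {f: True}


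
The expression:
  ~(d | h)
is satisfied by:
  {d: False, h: False}


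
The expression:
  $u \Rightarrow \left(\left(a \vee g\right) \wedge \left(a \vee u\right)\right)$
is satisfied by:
  {a: True, g: True, u: False}
  {a: True, u: False, g: False}
  {g: True, u: False, a: False}
  {g: False, u: False, a: False}
  {a: True, g: True, u: True}
  {a: True, u: True, g: False}
  {g: True, u: True, a: False}


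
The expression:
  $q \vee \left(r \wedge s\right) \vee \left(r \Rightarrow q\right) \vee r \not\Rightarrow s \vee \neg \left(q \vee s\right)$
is always true.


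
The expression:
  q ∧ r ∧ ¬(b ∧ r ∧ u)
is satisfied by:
  {r: True, q: True, u: False, b: False}
  {r: True, b: True, q: True, u: False}
  {r: True, u: True, q: True, b: False}


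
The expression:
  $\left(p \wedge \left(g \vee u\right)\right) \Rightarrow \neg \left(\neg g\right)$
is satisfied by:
  {g: True, p: False, u: False}
  {p: False, u: False, g: False}
  {g: True, u: True, p: False}
  {u: True, p: False, g: False}
  {g: True, p: True, u: False}
  {p: True, g: False, u: False}
  {g: True, u: True, p: True}


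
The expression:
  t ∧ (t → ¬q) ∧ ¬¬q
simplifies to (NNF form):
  False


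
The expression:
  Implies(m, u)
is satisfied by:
  {u: True, m: False}
  {m: False, u: False}
  {m: True, u: True}


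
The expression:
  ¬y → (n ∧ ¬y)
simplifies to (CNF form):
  n ∨ y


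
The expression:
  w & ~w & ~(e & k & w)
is never true.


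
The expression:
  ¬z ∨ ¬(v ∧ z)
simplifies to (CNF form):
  ¬v ∨ ¬z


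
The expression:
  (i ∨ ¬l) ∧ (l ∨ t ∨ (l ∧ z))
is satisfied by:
  {i: True, t: True, l: False}
  {t: True, l: False, i: False}
  {l: True, i: True, t: True}
  {l: True, i: True, t: False}


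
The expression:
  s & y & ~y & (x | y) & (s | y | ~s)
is never true.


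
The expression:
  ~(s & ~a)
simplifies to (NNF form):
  a | ~s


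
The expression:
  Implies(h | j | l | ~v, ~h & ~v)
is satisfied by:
  {h: False, l: False, v: False, j: False}
  {j: True, h: False, l: False, v: False}
  {l: True, j: False, h: False, v: False}
  {j: True, l: True, h: False, v: False}
  {v: True, j: False, h: False, l: False}


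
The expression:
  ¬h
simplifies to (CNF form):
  ¬h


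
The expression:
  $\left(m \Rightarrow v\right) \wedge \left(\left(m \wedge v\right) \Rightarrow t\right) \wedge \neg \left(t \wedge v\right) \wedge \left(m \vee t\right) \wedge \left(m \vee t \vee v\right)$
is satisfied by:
  {t: True, v: False, m: False}


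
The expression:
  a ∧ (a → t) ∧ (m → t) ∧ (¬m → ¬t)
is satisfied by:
  {t: True, m: True, a: True}


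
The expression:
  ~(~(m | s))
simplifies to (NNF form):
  m | s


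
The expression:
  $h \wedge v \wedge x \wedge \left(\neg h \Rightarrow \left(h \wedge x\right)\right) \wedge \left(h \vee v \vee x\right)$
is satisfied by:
  {h: True, x: True, v: True}


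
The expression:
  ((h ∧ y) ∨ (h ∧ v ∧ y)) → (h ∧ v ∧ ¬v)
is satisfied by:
  {h: False, y: False}
  {y: True, h: False}
  {h: True, y: False}


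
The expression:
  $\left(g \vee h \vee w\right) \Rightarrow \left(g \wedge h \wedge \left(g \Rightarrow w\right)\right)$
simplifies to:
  $\left(g \vee \neg w\right) \wedge \left(h \vee \neg g\right) \wedge \left(w \vee \neg h\right)$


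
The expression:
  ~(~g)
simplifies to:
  g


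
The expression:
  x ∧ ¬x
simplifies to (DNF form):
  False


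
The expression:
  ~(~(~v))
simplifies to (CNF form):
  ~v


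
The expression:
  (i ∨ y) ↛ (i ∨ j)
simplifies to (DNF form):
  y ∧ ¬i ∧ ¬j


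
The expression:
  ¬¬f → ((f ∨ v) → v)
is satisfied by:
  {v: True, f: False}
  {f: False, v: False}
  {f: True, v: True}


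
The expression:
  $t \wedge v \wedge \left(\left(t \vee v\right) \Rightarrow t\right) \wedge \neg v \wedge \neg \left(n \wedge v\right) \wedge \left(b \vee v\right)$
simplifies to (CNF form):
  $\text{False}$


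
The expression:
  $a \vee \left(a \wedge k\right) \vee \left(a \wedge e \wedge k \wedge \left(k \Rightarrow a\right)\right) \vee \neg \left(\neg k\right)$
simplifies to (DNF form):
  $a \vee k$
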